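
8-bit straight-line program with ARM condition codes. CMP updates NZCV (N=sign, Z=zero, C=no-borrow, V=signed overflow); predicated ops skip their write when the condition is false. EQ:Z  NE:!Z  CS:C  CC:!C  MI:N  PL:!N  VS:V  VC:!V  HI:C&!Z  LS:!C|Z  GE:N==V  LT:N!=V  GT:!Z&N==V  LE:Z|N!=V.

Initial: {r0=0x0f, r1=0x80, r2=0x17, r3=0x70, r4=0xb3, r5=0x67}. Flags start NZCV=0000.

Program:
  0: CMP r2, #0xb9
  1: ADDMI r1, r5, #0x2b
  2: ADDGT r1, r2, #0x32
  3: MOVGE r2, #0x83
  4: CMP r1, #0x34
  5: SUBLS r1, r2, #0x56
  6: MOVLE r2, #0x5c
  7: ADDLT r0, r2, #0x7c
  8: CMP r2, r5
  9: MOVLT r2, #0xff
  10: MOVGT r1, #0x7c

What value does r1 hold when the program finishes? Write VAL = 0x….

0: ✓ CMP  NZCV=0000
1: · ADDMI
2: ✓ ADDGT  r1←0x49
3: ✓ MOVGE  r2←0x83
4: ✓ CMP  NZCV=0010
5: · SUBLS
6: · MOVLE
7: · ADDLT
8: ✓ CMP  NZCV=0011
9: ✓ MOVLT  r2←0xff
10: · MOVGT

VAL = 0x49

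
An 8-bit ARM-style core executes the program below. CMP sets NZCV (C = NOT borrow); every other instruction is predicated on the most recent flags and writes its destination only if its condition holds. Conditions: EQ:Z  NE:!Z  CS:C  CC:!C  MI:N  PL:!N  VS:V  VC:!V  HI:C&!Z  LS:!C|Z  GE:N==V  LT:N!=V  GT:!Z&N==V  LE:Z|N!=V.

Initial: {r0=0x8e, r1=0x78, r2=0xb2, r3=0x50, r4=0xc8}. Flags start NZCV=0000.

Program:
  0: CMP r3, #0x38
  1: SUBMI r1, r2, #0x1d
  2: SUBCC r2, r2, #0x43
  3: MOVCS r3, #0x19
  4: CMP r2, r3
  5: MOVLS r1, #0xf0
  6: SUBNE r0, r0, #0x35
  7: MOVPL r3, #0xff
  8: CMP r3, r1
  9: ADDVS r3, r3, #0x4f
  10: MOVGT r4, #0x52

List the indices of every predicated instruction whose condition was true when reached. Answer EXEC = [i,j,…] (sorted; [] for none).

EXEC = [3,6]

0: ✓ CMP  NZCV=0010
1: · SUBMI
2: · SUBCC
3: ✓ MOVCS  r3←0x19
4: ✓ CMP  NZCV=1010
5: · MOVLS
6: ✓ SUBNE  r0←0x59
7: · MOVPL
8: ✓ CMP  NZCV=1000
9: · ADDVS
10: · MOVGT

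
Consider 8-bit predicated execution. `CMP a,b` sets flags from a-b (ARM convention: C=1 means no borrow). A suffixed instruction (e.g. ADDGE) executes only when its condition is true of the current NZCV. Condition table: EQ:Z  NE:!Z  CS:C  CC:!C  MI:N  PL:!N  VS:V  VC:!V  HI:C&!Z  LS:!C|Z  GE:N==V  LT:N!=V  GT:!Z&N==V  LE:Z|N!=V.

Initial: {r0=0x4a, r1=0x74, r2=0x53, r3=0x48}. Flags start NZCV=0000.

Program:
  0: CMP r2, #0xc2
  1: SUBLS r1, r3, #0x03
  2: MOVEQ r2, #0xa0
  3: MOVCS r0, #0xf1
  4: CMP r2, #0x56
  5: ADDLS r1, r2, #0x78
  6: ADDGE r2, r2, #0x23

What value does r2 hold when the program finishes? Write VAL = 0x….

VAL = 0x53

[0] flags=1001 → (cmp)
[1] flags=1001 LS?T → r1=0x45
[2] flags=1001 EQ?F → skip
[3] flags=1001 CS?F → skip
[4] flags=1000 → (cmp)
[5] flags=1000 LS?T → r1=0xcb
[6] flags=1000 GE?F → skip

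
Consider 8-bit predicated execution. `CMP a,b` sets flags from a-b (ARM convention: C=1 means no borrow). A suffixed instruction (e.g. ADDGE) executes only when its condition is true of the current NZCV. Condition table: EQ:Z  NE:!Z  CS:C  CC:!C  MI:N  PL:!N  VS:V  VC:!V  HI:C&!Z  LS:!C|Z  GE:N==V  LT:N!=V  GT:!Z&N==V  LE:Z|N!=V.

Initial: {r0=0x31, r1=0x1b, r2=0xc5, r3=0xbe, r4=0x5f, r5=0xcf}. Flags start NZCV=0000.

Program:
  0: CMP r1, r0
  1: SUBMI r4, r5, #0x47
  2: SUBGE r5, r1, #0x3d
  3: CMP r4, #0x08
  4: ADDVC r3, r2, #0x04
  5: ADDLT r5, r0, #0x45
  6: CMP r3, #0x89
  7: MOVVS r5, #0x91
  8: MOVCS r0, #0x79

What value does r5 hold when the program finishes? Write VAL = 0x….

VAL = 0x76

[0] flags=1000 → (cmp)
[1] flags=1000 MI?T → r4=0x88
[2] flags=1000 GE?F → skip
[3] flags=1010 → (cmp)
[4] flags=1010 VC?T → r3=0xc9
[5] flags=1010 LT?T → r5=0x76
[6] flags=0010 → (cmp)
[7] flags=0010 VS?F → skip
[8] flags=0010 CS?T → r0=0x79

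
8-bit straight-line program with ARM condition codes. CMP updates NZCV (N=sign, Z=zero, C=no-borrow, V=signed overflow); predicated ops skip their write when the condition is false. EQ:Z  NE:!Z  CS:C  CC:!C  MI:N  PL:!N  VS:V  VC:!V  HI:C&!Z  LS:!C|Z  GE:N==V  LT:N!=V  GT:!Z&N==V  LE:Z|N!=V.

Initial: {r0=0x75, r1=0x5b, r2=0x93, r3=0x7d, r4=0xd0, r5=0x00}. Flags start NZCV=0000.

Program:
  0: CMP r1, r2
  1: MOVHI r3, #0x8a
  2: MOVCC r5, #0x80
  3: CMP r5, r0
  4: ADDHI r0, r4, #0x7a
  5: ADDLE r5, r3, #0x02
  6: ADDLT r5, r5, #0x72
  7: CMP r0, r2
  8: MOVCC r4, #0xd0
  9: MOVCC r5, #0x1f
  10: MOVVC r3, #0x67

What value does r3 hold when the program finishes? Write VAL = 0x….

VAL = 0x7d

[0] flags=1001 → (cmp)
[1] flags=1001 HI?F → skip
[2] flags=1001 CC?T → r5=0x80
[3] flags=0011 → (cmp)
[4] flags=0011 HI?T → r0=0x4a
[5] flags=0011 LE?T → r5=0x7f
[6] flags=0011 LT?T → r5=0xf1
[7] flags=1001 → (cmp)
[8] flags=1001 CC?T → r4=0xd0
[9] flags=1001 CC?T → r5=0x1f
[10] flags=1001 VC?F → skip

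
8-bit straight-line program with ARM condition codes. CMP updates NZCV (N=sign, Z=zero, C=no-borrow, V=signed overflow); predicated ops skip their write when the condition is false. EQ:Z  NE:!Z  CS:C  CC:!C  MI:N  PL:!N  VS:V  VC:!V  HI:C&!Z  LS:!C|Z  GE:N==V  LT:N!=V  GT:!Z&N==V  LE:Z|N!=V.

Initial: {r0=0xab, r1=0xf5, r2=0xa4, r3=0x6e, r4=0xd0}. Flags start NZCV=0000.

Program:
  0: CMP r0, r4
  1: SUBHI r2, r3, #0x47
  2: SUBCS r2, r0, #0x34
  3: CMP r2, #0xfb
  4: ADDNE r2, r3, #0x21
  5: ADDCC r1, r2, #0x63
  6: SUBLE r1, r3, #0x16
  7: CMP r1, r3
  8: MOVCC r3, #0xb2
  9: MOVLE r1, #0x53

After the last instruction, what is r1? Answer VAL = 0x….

VAL = 0x53

0: ✓ CMP  NZCV=1000
1: · SUBHI
2: · SUBCS
3: ✓ CMP  NZCV=1000
4: ✓ ADDNE  r2←0x8f
5: ✓ ADDCC  r1←0xf2
6: ✓ SUBLE  r1←0x58
7: ✓ CMP  NZCV=1000
8: ✓ MOVCC  r3←0xb2
9: ✓ MOVLE  r1←0x53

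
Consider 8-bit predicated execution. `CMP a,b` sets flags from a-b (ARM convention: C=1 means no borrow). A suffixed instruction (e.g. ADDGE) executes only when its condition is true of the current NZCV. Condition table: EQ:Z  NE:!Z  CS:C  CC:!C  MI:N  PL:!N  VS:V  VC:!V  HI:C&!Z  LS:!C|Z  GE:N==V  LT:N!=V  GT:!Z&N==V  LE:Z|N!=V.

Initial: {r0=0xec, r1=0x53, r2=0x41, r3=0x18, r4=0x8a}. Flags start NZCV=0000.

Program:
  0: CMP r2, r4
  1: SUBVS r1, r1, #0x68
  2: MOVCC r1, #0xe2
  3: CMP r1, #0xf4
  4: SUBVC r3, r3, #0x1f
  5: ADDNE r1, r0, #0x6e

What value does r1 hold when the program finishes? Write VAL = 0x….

[0] flags=1001 → (cmp)
[1] flags=1001 VS?T → r1=0xeb
[2] flags=1001 CC?T → r1=0xe2
[3] flags=1000 → (cmp)
[4] flags=1000 VC?T → r3=0xf9
[5] flags=1000 NE?T → r1=0x5a

VAL = 0x5a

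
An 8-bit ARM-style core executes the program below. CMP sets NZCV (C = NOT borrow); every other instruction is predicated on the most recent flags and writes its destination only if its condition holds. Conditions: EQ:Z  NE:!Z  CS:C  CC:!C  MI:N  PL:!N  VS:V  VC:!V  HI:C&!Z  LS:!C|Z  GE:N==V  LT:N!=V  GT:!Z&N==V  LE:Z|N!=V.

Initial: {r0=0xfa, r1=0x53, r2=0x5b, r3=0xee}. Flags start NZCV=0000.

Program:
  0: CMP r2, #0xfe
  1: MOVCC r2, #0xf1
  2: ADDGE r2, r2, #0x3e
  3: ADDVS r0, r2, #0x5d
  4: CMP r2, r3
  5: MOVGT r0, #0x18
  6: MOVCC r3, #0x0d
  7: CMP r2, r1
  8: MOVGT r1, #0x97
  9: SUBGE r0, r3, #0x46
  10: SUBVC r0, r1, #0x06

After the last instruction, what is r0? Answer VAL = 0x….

[0] flags=0000 → (cmp)
[1] flags=0000 CC?T → r2=0xf1
[2] flags=0000 GE?T → r2=0x2f
[3] flags=0000 VS?F → skip
[4] flags=0000 → (cmp)
[5] flags=0000 GT?T → r0=0x18
[6] flags=0000 CC?T → r3=0x0d
[7] flags=1000 → (cmp)
[8] flags=1000 GT?F → skip
[9] flags=1000 GE?F → skip
[10] flags=1000 VC?T → r0=0x4d

VAL = 0x4d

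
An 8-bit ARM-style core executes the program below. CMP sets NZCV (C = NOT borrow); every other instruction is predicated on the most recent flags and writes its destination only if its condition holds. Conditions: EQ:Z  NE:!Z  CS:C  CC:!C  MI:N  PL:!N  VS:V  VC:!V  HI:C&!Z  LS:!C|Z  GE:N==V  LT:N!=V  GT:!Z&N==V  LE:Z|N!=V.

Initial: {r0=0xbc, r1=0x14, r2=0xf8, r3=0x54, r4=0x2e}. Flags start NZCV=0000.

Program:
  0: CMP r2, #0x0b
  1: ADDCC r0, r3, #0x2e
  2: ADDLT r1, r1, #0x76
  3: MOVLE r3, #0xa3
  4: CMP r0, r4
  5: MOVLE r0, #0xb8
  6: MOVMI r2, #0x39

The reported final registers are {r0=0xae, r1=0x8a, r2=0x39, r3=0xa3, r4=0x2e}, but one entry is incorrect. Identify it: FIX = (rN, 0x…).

[0] flags=1010 → (cmp)
[1] flags=1010 CC?F → skip
[2] flags=1010 LT?T → r1=0x8a
[3] flags=1010 LE?T → r3=0xa3
[4] flags=1010 → (cmp)
[5] flags=1010 LE?T → r0=0xb8
[6] flags=1010 MI?T → r2=0x39

FIX = (r0, 0xb8)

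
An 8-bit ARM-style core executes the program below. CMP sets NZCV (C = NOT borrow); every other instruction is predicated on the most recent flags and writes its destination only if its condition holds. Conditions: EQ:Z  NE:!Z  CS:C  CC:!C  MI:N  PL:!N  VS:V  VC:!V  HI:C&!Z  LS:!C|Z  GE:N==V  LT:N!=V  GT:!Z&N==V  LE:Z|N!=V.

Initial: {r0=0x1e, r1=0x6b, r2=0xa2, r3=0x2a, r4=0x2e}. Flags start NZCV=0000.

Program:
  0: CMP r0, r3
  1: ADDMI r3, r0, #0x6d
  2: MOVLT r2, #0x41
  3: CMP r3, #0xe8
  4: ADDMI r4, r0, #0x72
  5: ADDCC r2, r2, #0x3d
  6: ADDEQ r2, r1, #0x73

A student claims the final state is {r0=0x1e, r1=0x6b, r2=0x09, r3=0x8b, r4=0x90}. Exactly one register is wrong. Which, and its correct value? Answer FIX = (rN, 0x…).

FIX = (r2, 0x7e)

[0] flags=1000 → (cmp)
[1] flags=1000 MI?T → r3=0x8b
[2] flags=1000 LT?T → r2=0x41
[3] flags=1000 → (cmp)
[4] flags=1000 MI?T → r4=0x90
[5] flags=1000 CC?T → r2=0x7e
[6] flags=1000 EQ?F → skip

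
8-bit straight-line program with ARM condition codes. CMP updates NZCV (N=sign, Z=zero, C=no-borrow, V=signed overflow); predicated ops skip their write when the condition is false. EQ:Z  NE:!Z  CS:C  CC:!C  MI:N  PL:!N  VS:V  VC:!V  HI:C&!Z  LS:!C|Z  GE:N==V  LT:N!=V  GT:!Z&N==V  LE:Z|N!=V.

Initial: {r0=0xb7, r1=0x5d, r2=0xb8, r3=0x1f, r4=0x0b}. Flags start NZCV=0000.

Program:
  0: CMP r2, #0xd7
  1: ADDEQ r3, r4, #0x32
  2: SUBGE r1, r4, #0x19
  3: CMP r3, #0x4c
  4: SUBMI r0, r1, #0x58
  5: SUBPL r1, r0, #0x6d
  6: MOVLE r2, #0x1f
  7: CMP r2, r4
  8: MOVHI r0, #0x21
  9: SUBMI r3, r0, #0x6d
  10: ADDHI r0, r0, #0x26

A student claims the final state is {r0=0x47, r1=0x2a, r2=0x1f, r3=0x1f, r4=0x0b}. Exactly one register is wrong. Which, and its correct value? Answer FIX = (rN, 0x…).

FIX = (r1, 0x5d)

0: ✓ CMP  NZCV=1000
1: · ADDEQ
2: · SUBGE
3: ✓ CMP  NZCV=1000
4: ✓ SUBMI  r0←0x05
5: · SUBPL
6: ✓ MOVLE  r2←0x1f
7: ✓ CMP  NZCV=0010
8: ✓ MOVHI  r0←0x21
9: · SUBMI
10: ✓ ADDHI  r0←0x47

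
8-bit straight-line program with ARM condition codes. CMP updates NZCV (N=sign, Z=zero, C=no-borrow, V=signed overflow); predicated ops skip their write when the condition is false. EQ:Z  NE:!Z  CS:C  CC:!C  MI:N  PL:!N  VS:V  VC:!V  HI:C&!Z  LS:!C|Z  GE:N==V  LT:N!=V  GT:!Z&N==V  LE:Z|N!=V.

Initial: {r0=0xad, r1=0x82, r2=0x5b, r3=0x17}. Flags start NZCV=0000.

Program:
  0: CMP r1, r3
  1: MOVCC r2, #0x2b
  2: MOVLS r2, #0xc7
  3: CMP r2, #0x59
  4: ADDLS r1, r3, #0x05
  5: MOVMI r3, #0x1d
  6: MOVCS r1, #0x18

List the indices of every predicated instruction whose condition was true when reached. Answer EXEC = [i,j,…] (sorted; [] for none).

[0] flags=0011 → (cmp)
[1] flags=0011 CC?F → skip
[2] flags=0011 LS?F → skip
[3] flags=0010 → (cmp)
[4] flags=0010 LS?F → skip
[5] flags=0010 MI?F → skip
[6] flags=0010 CS?T → r1=0x18

EXEC = [6]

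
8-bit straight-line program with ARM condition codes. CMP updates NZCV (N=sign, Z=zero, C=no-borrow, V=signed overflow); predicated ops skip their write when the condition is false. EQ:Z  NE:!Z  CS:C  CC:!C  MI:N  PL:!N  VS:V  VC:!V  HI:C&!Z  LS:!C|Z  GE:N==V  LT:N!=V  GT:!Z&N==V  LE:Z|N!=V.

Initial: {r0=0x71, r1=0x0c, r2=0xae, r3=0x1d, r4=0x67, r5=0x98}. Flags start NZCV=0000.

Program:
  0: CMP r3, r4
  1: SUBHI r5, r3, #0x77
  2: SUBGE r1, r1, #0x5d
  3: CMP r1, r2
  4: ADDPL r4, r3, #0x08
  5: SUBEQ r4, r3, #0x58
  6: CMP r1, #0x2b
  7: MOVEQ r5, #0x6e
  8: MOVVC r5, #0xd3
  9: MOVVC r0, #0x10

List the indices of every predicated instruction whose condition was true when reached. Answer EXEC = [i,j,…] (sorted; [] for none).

EXEC = [4,8,9]

[0] flags=1000 → (cmp)
[1] flags=1000 HI?F → skip
[2] flags=1000 GE?F → skip
[3] flags=0000 → (cmp)
[4] flags=0000 PL?T → r4=0x25
[5] flags=0000 EQ?F → skip
[6] flags=1000 → (cmp)
[7] flags=1000 EQ?F → skip
[8] flags=1000 VC?T → r5=0xd3
[9] flags=1000 VC?T → r0=0x10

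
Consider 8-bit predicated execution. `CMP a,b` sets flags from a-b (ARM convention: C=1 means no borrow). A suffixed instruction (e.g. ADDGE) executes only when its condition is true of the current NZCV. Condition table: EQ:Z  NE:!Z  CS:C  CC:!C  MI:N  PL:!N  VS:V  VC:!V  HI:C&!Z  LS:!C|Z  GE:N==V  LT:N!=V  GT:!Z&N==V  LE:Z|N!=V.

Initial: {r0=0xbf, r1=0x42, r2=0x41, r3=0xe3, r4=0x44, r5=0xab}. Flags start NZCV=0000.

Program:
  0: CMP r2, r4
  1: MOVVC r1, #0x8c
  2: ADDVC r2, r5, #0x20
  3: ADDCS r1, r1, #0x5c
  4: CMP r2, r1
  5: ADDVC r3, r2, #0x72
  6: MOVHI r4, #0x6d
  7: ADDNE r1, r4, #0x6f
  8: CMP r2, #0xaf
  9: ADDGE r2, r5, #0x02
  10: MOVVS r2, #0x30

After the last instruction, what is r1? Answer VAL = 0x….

VAL = 0xdc

[0] flags=1000 → (cmp)
[1] flags=1000 VC?T → r1=0x8c
[2] flags=1000 VC?T → r2=0xcb
[3] flags=1000 CS?F → skip
[4] flags=0010 → (cmp)
[5] flags=0010 VC?T → r3=0x3d
[6] flags=0010 HI?T → r4=0x6d
[7] flags=0010 NE?T → r1=0xdc
[8] flags=0010 → (cmp)
[9] flags=0010 GE?T → r2=0xad
[10] flags=0010 VS?F → skip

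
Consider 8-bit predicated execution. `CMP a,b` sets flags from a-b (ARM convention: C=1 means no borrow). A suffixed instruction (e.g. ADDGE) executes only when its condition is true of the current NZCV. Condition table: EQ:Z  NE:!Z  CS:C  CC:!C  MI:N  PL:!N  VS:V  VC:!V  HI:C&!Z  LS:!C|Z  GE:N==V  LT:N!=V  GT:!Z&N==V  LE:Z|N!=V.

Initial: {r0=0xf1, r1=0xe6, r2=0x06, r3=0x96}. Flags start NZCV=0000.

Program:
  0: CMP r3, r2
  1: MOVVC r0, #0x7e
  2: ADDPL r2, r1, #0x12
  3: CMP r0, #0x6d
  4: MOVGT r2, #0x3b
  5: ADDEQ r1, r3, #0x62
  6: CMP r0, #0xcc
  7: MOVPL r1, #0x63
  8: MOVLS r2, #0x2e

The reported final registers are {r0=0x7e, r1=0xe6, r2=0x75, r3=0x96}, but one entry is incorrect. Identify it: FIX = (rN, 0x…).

FIX = (r2, 0x2e)

[0] flags=1010 → (cmp)
[1] flags=1010 VC?T → r0=0x7e
[2] flags=1010 PL?F → skip
[3] flags=0010 → (cmp)
[4] flags=0010 GT?T → r2=0x3b
[5] flags=0010 EQ?F → skip
[6] flags=1001 → (cmp)
[7] flags=1001 PL?F → skip
[8] flags=1001 LS?T → r2=0x2e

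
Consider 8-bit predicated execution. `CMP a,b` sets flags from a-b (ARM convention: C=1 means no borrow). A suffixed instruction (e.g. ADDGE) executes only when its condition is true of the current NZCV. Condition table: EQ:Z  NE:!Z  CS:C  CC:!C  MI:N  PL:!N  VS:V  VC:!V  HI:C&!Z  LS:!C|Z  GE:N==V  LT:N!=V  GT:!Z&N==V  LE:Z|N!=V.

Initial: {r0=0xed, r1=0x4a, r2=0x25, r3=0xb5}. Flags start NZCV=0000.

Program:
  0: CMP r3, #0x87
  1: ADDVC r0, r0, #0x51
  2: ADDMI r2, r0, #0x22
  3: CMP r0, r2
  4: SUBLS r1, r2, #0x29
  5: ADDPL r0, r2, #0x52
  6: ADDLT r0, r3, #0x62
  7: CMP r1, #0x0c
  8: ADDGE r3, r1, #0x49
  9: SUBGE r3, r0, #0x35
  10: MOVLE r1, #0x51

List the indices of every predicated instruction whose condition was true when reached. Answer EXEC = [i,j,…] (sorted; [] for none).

0: ✓ CMP  NZCV=0010
1: ✓ ADDVC  r0←0x3e
2: · ADDMI
3: ✓ CMP  NZCV=0010
4: · SUBLS
5: ✓ ADDPL  r0←0x77
6: · ADDLT
7: ✓ CMP  NZCV=0010
8: ✓ ADDGE  r3←0x93
9: ✓ SUBGE  r3←0x42
10: · MOVLE

EXEC = [1,5,8,9]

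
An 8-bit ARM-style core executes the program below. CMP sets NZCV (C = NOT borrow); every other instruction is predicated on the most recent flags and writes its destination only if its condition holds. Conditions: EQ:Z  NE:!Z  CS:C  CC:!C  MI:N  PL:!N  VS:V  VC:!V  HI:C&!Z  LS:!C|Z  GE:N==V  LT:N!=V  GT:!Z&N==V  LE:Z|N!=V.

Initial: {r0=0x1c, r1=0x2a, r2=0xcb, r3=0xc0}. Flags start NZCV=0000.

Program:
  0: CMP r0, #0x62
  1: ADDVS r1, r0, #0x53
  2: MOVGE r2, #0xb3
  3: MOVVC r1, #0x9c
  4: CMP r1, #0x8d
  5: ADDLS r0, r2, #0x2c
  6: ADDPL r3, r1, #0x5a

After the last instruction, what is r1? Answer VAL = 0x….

VAL = 0x9c

0: ✓ CMP  NZCV=1000
1: · ADDVS
2: · MOVGE
3: ✓ MOVVC  r1←0x9c
4: ✓ CMP  NZCV=0010
5: · ADDLS
6: ✓ ADDPL  r3←0xf6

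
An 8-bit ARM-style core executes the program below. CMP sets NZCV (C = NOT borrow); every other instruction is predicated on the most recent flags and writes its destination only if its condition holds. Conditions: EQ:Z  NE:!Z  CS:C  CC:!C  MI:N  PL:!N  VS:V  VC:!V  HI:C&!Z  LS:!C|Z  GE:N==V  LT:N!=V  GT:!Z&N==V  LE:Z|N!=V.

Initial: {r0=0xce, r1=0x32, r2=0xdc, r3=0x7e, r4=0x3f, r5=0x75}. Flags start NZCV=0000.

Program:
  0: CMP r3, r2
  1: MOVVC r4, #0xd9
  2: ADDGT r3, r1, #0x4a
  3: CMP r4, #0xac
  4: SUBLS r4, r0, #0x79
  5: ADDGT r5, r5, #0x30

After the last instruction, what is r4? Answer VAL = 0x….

0: ✓ CMP  NZCV=1001
1: · MOVVC
2: ✓ ADDGT  r3←0x7c
3: ✓ CMP  NZCV=1001
4: ✓ SUBLS  r4←0x55
5: ✓ ADDGT  r5←0xa5

VAL = 0x55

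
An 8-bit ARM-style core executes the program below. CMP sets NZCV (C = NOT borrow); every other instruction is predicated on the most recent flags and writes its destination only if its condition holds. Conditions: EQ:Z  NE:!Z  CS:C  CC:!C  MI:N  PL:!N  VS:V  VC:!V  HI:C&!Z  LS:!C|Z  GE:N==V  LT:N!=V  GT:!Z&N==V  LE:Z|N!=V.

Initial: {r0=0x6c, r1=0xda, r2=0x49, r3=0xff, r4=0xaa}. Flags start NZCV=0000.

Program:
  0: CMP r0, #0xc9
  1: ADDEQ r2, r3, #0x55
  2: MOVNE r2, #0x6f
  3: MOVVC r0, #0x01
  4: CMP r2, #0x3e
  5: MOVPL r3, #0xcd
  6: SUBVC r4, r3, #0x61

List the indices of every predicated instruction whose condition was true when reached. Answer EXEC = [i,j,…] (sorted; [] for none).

[0] flags=1001 → (cmp)
[1] flags=1001 EQ?F → skip
[2] flags=1001 NE?T → r2=0x6f
[3] flags=1001 VC?F → skip
[4] flags=0010 → (cmp)
[5] flags=0010 PL?T → r3=0xcd
[6] flags=0010 VC?T → r4=0x6c

EXEC = [2,5,6]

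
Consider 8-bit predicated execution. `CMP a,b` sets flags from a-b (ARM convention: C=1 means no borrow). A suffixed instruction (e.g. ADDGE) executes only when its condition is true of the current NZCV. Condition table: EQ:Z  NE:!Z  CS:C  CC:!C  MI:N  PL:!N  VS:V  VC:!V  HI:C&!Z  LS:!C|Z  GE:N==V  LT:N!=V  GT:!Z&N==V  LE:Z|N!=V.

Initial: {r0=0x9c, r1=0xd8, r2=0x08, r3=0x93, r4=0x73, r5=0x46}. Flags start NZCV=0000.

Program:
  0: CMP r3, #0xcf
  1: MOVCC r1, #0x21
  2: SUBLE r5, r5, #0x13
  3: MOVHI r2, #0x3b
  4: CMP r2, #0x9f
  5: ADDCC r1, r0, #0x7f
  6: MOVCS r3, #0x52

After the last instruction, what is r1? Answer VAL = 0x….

VAL = 0x1b

[0] flags=1000 → (cmp)
[1] flags=1000 CC?T → r1=0x21
[2] flags=1000 LE?T → r5=0x33
[3] flags=1000 HI?F → skip
[4] flags=0000 → (cmp)
[5] flags=0000 CC?T → r1=0x1b
[6] flags=0000 CS?F → skip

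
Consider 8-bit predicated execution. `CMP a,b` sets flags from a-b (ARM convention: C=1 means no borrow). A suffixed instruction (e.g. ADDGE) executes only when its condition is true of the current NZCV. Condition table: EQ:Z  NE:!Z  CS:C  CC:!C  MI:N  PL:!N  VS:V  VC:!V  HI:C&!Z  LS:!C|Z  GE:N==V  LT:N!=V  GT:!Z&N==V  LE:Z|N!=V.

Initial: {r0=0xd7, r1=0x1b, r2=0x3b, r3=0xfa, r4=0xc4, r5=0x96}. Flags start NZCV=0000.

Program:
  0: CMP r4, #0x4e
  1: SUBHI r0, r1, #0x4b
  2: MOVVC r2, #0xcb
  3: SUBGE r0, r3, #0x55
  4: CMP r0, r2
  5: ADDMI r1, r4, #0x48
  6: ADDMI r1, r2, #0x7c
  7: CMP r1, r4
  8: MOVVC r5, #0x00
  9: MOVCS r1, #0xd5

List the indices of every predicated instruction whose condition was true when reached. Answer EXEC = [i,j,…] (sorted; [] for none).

[0] flags=0011 → (cmp)
[1] flags=0011 HI?T → r0=0xd0
[2] flags=0011 VC?F → skip
[3] flags=0011 GE?F → skip
[4] flags=1010 → (cmp)
[5] flags=1010 MI?T → r1=0x0c
[6] flags=1010 MI?T → r1=0xb7
[7] flags=1000 → (cmp)
[8] flags=1000 VC?T → r5=0x00
[9] flags=1000 CS?F → skip

EXEC = [1,5,6,8]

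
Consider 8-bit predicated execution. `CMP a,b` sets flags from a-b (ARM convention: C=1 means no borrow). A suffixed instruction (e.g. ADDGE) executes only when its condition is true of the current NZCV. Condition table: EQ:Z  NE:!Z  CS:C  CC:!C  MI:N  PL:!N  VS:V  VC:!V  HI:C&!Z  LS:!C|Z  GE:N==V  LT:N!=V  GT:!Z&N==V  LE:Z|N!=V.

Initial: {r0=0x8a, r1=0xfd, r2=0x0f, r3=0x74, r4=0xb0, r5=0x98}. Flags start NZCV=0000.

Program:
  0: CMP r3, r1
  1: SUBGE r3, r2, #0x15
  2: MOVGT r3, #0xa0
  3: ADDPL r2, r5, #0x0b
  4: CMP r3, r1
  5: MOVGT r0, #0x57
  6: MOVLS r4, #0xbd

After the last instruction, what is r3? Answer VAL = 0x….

VAL = 0xa0

0: ✓ CMP  NZCV=0000
1: ✓ SUBGE  r3←0xfa
2: ✓ MOVGT  r3←0xa0
3: ✓ ADDPL  r2←0xa3
4: ✓ CMP  NZCV=1000
5: · MOVGT
6: ✓ MOVLS  r4←0xbd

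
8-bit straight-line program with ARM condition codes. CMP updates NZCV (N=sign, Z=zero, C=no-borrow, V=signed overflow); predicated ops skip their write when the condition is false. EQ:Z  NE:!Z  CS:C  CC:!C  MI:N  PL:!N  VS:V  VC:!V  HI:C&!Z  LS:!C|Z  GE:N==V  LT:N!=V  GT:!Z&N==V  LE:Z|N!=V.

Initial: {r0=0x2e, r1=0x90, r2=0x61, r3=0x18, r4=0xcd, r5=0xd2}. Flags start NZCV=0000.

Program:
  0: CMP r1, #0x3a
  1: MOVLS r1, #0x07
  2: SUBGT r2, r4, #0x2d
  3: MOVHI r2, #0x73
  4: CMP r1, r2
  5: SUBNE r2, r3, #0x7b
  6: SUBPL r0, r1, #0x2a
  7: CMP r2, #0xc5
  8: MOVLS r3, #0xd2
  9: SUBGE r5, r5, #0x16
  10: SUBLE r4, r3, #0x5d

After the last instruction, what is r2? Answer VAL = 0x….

VAL = 0x9d

0: ✓ CMP  NZCV=0011
1: · MOVLS
2: · SUBGT
3: ✓ MOVHI  r2←0x73
4: ✓ CMP  NZCV=0011
5: ✓ SUBNE  r2←0x9d
6: ✓ SUBPL  r0←0x66
7: ✓ CMP  NZCV=1000
8: ✓ MOVLS  r3←0xd2
9: · SUBGE
10: ✓ SUBLE  r4←0x75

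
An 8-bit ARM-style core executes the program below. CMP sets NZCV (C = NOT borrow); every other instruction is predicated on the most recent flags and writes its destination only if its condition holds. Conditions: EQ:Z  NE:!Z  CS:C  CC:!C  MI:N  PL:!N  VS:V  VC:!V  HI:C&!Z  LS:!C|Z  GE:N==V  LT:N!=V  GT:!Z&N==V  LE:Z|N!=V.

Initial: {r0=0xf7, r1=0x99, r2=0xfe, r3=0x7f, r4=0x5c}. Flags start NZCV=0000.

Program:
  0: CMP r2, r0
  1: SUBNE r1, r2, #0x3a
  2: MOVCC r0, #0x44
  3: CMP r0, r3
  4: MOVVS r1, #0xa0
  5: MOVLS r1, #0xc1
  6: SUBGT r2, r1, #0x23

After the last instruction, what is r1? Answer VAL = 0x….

[0] flags=0010 → (cmp)
[1] flags=0010 NE?T → r1=0xc4
[2] flags=0010 CC?F → skip
[3] flags=0011 → (cmp)
[4] flags=0011 VS?T → r1=0xa0
[5] flags=0011 LS?F → skip
[6] flags=0011 GT?F → skip

VAL = 0xa0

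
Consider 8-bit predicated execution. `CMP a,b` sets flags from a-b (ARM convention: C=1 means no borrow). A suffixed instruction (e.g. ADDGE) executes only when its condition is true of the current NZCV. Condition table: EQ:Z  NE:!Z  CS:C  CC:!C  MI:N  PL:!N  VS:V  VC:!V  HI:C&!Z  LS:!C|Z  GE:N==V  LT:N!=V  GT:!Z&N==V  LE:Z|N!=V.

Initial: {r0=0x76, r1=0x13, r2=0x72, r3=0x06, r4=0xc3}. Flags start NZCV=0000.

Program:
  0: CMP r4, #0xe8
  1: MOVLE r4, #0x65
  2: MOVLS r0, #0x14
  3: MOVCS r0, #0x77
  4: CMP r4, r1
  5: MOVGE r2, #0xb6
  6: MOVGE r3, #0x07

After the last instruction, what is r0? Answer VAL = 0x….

VAL = 0x14

0: ✓ CMP  NZCV=1000
1: ✓ MOVLE  r4←0x65
2: ✓ MOVLS  r0←0x14
3: · MOVCS
4: ✓ CMP  NZCV=0010
5: ✓ MOVGE  r2←0xb6
6: ✓ MOVGE  r3←0x07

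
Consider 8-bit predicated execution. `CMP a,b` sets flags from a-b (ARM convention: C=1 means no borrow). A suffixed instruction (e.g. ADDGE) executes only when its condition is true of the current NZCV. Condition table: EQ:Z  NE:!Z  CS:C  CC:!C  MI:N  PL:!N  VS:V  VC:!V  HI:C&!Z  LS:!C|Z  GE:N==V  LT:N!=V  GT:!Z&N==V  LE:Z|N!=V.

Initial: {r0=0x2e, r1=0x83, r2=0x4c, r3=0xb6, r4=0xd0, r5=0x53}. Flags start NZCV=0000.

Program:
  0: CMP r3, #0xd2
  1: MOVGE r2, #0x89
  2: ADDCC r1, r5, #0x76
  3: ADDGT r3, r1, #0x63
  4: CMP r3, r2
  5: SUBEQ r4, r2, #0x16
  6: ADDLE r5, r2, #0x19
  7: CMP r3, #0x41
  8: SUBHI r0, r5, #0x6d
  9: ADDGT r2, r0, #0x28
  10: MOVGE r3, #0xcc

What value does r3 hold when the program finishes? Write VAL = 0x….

VAL = 0xb6

[0] flags=1000 → (cmp)
[1] flags=1000 GE?F → skip
[2] flags=1000 CC?T → r1=0xc9
[3] flags=1000 GT?F → skip
[4] flags=0011 → (cmp)
[5] flags=0011 EQ?F → skip
[6] flags=0011 LE?T → r5=0x65
[7] flags=0011 → (cmp)
[8] flags=0011 HI?T → r0=0xf8
[9] flags=0011 GT?F → skip
[10] flags=0011 GE?F → skip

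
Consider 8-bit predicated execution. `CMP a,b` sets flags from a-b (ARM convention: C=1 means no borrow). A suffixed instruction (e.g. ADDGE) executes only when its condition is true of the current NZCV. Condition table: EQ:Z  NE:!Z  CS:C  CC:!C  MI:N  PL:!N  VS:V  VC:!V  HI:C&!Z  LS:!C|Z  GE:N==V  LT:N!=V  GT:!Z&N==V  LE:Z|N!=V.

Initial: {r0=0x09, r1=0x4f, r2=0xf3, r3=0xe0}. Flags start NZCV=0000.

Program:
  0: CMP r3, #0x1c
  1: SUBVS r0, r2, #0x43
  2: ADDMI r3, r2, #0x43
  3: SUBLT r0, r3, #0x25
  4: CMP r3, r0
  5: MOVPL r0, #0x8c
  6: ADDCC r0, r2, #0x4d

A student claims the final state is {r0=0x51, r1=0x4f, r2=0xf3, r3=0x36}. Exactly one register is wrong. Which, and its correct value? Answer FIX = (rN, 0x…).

[0] flags=1010 → (cmp)
[1] flags=1010 VS?F → skip
[2] flags=1010 MI?T → r3=0x36
[3] flags=1010 LT?T → r0=0x11
[4] flags=0010 → (cmp)
[5] flags=0010 PL?T → r0=0x8c
[6] flags=0010 CC?F → skip

FIX = (r0, 0x8c)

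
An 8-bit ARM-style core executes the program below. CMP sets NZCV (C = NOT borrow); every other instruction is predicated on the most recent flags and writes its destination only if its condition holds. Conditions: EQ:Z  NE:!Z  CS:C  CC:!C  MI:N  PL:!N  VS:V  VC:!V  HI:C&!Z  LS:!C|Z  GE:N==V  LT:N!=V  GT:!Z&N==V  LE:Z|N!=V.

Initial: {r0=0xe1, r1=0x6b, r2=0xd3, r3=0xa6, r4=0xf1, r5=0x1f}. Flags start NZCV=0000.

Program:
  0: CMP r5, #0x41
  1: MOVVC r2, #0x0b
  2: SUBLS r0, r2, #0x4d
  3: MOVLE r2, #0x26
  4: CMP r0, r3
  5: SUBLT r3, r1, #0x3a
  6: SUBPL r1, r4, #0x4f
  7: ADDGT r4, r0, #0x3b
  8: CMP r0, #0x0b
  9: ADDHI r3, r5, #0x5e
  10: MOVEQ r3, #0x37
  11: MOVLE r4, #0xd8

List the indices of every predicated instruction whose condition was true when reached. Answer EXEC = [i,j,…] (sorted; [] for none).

[0] flags=1000 → (cmp)
[1] flags=1000 VC?T → r2=0x0b
[2] flags=1000 LS?T → r0=0xbe
[3] flags=1000 LE?T → r2=0x26
[4] flags=0010 → (cmp)
[5] flags=0010 LT?F → skip
[6] flags=0010 PL?T → r1=0xa2
[7] flags=0010 GT?T → r4=0xf9
[8] flags=1010 → (cmp)
[9] flags=1010 HI?T → r3=0x7d
[10] flags=1010 EQ?F → skip
[11] flags=1010 LE?T → r4=0xd8

EXEC = [1,2,3,6,7,9,11]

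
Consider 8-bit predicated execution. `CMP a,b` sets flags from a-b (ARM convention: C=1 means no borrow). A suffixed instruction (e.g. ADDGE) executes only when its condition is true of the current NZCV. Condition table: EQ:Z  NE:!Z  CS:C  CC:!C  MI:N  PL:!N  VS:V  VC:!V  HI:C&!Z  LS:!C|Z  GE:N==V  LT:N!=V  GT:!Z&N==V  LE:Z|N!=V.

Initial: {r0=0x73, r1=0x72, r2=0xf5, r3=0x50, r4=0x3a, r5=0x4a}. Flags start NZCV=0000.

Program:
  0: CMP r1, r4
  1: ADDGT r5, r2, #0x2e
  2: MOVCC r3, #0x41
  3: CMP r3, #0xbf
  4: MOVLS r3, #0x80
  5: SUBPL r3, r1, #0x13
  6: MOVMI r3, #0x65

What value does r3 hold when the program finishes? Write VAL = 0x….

[0] flags=0010 → (cmp)
[1] flags=0010 GT?T → r5=0x23
[2] flags=0010 CC?F → skip
[3] flags=1001 → (cmp)
[4] flags=1001 LS?T → r3=0x80
[5] flags=1001 PL?F → skip
[6] flags=1001 MI?T → r3=0x65

VAL = 0x65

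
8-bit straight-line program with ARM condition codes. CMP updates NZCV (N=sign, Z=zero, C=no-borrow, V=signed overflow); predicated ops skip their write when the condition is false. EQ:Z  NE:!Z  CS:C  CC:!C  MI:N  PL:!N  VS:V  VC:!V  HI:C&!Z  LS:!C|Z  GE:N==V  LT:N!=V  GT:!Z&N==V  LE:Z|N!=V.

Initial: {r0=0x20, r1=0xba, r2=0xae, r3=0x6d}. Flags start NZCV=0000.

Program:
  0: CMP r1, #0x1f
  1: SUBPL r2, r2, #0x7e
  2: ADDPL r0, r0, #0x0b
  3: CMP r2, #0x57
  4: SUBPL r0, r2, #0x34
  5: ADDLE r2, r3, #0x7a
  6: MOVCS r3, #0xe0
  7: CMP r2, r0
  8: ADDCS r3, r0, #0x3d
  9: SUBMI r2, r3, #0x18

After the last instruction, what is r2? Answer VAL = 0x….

[0] flags=1010 → (cmp)
[1] flags=1010 PL?F → skip
[2] flags=1010 PL?F → skip
[3] flags=0011 → (cmp)
[4] flags=0011 PL?T → r0=0x7a
[5] flags=0011 LE?T → r2=0xe7
[6] flags=0011 CS?T → r3=0xe0
[7] flags=0011 → (cmp)
[8] flags=0011 CS?T → r3=0xb7
[9] flags=0011 MI?F → skip

VAL = 0xe7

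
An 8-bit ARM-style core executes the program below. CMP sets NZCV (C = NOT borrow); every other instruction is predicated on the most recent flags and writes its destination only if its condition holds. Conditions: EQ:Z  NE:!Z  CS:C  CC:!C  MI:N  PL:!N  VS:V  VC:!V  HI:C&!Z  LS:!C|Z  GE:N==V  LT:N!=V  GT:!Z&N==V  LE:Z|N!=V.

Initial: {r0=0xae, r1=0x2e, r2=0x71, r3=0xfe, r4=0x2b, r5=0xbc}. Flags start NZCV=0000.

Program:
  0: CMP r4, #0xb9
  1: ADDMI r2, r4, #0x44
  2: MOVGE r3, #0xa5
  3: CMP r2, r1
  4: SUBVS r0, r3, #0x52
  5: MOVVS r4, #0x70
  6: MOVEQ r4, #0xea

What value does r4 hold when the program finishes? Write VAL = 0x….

VAL = 0x2b

[0] flags=0000 → (cmp)
[1] flags=0000 MI?F → skip
[2] flags=0000 GE?T → r3=0xa5
[3] flags=0010 → (cmp)
[4] flags=0010 VS?F → skip
[5] flags=0010 VS?F → skip
[6] flags=0010 EQ?F → skip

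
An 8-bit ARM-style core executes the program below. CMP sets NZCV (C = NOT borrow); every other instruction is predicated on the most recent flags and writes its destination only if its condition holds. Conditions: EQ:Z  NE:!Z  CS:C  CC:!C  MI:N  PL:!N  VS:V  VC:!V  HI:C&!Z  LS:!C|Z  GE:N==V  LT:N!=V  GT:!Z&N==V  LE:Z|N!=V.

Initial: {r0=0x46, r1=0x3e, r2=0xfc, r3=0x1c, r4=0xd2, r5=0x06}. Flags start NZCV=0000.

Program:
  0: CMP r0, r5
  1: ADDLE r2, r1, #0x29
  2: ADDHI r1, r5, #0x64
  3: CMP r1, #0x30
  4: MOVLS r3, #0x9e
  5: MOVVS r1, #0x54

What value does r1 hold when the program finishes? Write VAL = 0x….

0: ✓ CMP  NZCV=0010
1: · ADDLE
2: ✓ ADDHI  r1←0x6a
3: ✓ CMP  NZCV=0010
4: · MOVLS
5: · MOVVS

VAL = 0x6a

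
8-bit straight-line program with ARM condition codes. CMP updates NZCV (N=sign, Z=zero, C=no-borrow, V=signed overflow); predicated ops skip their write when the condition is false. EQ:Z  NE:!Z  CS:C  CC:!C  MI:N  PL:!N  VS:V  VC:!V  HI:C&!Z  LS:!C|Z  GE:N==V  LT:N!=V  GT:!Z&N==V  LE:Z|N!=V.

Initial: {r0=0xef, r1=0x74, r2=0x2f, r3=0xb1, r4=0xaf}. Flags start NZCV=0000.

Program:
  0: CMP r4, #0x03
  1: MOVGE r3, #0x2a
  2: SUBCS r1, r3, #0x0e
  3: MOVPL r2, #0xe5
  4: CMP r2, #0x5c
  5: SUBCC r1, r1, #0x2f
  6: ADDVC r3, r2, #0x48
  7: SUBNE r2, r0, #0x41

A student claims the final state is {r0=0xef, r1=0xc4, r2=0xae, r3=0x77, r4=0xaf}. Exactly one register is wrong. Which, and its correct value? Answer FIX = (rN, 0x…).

[0] flags=1010 → (cmp)
[1] flags=1010 GE?F → skip
[2] flags=1010 CS?T → r1=0xa3
[3] flags=1010 PL?F → skip
[4] flags=1000 → (cmp)
[5] flags=1000 CC?T → r1=0x74
[6] flags=1000 VC?T → r3=0x77
[7] flags=1000 NE?T → r2=0xae

FIX = (r1, 0x74)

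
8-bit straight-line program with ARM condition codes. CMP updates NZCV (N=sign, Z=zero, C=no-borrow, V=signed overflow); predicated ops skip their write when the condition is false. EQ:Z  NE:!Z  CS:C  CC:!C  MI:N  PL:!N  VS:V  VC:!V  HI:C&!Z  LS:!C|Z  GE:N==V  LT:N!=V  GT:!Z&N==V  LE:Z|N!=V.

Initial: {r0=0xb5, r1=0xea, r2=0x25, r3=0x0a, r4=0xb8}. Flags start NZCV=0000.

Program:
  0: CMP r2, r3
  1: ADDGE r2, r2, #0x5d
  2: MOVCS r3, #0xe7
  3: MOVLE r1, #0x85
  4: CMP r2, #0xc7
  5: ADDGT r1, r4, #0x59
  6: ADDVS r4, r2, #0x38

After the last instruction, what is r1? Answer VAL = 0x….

[0] flags=0010 → (cmp)
[1] flags=0010 GE?T → r2=0x82
[2] flags=0010 CS?T → r3=0xe7
[3] flags=0010 LE?F → skip
[4] flags=1000 → (cmp)
[5] flags=1000 GT?F → skip
[6] flags=1000 VS?F → skip

VAL = 0xea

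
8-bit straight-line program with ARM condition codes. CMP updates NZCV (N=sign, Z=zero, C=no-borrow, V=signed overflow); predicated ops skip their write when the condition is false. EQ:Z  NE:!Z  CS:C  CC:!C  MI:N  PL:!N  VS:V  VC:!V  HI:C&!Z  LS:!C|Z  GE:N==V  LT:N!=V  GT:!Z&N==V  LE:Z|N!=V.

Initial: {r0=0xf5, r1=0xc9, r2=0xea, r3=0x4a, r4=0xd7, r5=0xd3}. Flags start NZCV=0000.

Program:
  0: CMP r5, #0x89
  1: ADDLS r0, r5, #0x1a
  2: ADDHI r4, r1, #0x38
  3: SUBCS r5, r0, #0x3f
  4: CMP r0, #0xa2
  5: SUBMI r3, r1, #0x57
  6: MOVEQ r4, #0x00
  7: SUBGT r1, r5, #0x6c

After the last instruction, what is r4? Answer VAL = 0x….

[0] flags=0010 → (cmp)
[1] flags=0010 LS?F → skip
[2] flags=0010 HI?T → r4=0x01
[3] flags=0010 CS?T → r5=0xb6
[4] flags=0010 → (cmp)
[5] flags=0010 MI?F → skip
[6] flags=0010 EQ?F → skip
[7] flags=0010 GT?T → r1=0x4a

VAL = 0x01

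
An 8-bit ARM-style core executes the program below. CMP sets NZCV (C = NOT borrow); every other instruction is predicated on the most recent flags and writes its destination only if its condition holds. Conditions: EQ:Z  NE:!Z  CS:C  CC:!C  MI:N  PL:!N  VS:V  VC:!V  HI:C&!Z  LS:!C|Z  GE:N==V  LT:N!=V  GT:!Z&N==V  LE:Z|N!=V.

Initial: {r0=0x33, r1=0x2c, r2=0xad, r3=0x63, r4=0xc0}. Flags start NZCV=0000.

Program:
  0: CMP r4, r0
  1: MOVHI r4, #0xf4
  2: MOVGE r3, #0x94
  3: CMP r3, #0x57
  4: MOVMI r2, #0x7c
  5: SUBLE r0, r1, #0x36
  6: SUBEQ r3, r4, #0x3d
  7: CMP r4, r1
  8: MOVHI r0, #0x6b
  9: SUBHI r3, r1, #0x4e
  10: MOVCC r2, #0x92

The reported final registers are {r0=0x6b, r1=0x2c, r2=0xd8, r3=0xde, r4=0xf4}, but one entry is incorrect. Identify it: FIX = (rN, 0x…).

FIX = (r2, 0xad)

[0] flags=1010 → (cmp)
[1] flags=1010 HI?T → r4=0xf4
[2] flags=1010 GE?F → skip
[3] flags=0010 → (cmp)
[4] flags=0010 MI?F → skip
[5] flags=0010 LE?F → skip
[6] flags=0010 EQ?F → skip
[7] flags=1010 → (cmp)
[8] flags=1010 HI?T → r0=0x6b
[9] flags=1010 HI?T → r3=0xde
[10] flags=1010 CC?F → skip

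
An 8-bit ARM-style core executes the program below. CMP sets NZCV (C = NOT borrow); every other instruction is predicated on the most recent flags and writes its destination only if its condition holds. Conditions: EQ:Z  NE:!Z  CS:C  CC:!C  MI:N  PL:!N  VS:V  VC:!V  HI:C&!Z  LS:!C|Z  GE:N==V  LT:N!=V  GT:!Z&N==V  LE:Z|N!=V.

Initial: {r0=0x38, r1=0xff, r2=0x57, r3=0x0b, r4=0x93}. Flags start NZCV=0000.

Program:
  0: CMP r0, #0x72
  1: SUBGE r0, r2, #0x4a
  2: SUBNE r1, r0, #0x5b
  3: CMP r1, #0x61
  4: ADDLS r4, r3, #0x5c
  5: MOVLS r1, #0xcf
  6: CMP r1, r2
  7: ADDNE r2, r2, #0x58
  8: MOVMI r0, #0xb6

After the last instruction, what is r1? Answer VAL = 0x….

[0] flags=1000 → (cmp)
[1] flags=1000 GE?F → skip
[2] flags=1000 NE?T → r1=0xdd
[3] flags=0011 → (cmp)
[4] flags=0011 LS?F → skip
[5] flags=0011 LS?F → skip
[6] flags=1010 → (cmp)
[7] flags=1010 NE?T → r2=0xaf
[8] flags=1010 MI?T → r0=0xb6

VAL = 0xdd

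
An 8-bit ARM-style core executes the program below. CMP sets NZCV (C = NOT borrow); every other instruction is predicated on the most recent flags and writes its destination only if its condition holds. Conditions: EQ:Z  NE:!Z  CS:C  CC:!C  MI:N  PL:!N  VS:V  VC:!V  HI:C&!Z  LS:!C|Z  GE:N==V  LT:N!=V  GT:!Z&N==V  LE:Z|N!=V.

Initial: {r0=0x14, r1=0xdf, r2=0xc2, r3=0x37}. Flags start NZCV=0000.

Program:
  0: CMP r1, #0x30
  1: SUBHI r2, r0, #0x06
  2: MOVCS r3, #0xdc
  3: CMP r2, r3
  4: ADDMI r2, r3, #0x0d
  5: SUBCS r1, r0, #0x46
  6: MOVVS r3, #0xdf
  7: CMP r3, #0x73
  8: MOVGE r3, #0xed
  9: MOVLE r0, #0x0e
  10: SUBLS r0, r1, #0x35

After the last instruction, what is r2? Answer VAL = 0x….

VAL = 0x0e

[0] flags=1010 → (cmp)
[1] flags=1010 HI?T → r2=0x0e
[2] flags=1010 CS?T → r3=0xdc
[3] flags=0000 → (cmp)
[4] flags=0000 MI?F → skip
[5] flags=0000 CS?F → skip
[6] flags=0000 VS?F → skip
[7] flags=0011 → (cmp)
[8] flags=0011 GE?F → skip
[9] flags=0011 LE?T → r0=0x0e
[10] flags=0011 LS?F → skip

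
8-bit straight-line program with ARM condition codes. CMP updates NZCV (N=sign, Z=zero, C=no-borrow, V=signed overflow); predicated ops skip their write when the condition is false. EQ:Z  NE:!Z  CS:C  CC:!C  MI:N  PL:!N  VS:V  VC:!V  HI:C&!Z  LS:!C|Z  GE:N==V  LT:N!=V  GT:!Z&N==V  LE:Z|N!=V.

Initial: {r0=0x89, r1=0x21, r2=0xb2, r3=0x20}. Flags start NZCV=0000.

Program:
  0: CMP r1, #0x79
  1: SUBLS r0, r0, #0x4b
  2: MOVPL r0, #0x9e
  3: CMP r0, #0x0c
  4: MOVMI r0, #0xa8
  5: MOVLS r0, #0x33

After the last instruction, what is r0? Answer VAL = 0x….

0: ✓ CMP  NZCV=1000
1: ✓ SUBLS  r0←0x3e
2: · MOVPL
3: ✓ CMP  NZCV=0010
4: · MOVMI
5: · MOVLS

VAL = 0x3e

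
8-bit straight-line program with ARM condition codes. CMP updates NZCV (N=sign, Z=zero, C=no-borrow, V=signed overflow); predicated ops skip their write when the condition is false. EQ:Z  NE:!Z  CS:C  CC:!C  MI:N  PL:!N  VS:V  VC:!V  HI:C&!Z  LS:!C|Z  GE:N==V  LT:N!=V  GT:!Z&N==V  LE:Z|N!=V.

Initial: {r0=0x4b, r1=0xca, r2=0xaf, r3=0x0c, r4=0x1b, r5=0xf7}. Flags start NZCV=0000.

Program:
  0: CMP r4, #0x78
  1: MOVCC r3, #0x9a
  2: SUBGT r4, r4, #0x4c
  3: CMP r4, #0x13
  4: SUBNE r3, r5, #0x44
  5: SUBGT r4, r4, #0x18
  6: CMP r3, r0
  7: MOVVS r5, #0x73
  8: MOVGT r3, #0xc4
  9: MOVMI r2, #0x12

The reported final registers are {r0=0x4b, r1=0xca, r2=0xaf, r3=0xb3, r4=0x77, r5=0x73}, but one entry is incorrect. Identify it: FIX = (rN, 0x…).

0: ✓ CMP  NZCV=1000
1: ✓ MOVCC  r3←0x9a
2: · SUBGT
3: ✓ CMP  NZCV=0010
4: ✓ SUBNE  r3←0xb3
5: ✓ SUBGT  r4←0x03
6: ✓ CMP  NZCV=0011
7: ✓ MOVVS  r5←0x73
8: · MOVGT
9: · MOVMI

FIX = (r4, 0x03)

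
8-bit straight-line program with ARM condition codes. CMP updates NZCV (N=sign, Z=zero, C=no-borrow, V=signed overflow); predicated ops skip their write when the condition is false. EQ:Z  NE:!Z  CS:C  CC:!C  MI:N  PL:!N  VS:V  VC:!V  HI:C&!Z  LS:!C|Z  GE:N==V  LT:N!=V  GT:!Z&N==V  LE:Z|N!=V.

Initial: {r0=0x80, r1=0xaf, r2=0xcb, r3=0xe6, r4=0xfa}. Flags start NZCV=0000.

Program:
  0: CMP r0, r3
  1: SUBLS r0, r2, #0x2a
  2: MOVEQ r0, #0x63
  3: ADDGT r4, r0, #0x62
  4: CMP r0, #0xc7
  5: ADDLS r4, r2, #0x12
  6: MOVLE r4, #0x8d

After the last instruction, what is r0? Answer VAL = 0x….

[0] flags=1000 → (cmp)
[1] flags=1000 LS?T → r0=0xa1
[2] flags=1000 EQ?F → skip
[3] flags=1000 GT?F → skip
[4] flags=1000 → (cmp)
[5] flags=1000 LS?T → r4=0xdd
[6] flags=1000 LE?T → r4=0x8d

VAL = 0xa1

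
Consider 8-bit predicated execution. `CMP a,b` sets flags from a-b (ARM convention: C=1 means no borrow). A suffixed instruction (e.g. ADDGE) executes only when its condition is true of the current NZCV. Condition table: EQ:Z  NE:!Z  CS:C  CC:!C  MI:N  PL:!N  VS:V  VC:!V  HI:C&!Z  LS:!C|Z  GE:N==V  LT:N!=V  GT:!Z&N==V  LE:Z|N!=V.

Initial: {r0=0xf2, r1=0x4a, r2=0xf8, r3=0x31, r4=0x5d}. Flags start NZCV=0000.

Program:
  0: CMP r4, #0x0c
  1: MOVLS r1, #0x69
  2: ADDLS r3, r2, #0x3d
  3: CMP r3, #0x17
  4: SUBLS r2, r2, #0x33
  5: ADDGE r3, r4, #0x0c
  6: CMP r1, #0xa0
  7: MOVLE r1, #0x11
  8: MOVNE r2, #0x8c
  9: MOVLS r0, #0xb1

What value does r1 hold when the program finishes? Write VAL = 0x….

VAL = 0x4a

0: ✓ CMP  NZCV=0010
1: · MOVLS
2: · ADDLS
3: ✓ CMP  NZCV=0010
4: · SUBLS
5: ✓ ADDGE  r3←0x69
6: ✓ CMP  NZCV=1001
7: · MOVLE
8: ✓ MOVNE  r2←0x8c
9: ✓ MOVLS  r0←0xb1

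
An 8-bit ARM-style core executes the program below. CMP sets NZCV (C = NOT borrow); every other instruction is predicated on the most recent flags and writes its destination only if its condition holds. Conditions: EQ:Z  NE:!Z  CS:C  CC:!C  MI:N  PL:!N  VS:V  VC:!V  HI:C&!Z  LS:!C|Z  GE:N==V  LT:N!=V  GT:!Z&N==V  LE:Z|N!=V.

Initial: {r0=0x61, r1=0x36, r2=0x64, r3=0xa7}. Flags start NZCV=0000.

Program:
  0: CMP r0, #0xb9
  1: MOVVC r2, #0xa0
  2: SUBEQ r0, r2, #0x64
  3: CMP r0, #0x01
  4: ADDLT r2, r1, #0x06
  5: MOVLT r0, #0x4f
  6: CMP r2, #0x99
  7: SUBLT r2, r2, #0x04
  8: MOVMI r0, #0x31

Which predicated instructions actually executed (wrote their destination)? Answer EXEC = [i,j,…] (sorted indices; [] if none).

EXEC = [8]

0: ✓ CMP  NZCV=1001
1: · MOVVC
2: · SUBEQ
3: ✓ CMP  NZCV=0010
4: · ADDLT
5: · MOVLT
6: ✓ CMP  NZCV=1001
7: · SUBLT
8: ✓ MOVMI  r0←0x31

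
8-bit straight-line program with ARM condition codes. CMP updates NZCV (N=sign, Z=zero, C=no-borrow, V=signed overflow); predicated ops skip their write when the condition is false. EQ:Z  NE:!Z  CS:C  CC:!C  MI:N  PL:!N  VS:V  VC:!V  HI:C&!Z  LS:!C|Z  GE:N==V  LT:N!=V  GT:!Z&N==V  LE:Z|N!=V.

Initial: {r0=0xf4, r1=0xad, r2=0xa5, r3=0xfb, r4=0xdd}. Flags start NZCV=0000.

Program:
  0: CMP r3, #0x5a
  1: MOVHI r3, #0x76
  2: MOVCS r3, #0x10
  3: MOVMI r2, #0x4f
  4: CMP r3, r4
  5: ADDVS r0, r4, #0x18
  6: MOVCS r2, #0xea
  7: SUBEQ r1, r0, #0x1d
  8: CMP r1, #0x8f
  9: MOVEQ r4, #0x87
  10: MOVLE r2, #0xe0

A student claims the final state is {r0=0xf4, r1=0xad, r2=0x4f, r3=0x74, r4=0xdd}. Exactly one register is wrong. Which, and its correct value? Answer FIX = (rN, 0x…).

0: ✓ CMP  NZCV=1010
1: ✓ MOVHI  r3←0x76
2: ✓ MOVCS  r3←0x10
3: ✓ MOVMI  r2←0x4f
4: ✓ CMP  NZCV=0000
5: · ADDVS
6: · MOVCS
7: · SUBEQ
8: ✓ CMP  NZCV=0010
9: · MOVEQ
10: · MOVLE

FIX = (r3, 0x10)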